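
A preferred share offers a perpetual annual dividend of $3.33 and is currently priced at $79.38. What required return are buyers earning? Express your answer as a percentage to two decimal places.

P = C/r ⇒ r = C/P = $3.33/$79.38 = 0.041950

4.20%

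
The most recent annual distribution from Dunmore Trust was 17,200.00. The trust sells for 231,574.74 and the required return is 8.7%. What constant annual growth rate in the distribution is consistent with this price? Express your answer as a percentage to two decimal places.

P = D₀(1+g)/(r−g) ⇒ P(r−g) = D₀(1+g) ⇒ g(P+D₀) = P·r − D₀
g = (P·r − D₀)/(P + D₀) = (231,574.74×0.087 − 17,200.00) / (231,574.74 + 17,200.00) = 0.011846

1.18%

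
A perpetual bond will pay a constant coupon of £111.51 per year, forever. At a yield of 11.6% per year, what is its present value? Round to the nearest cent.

£961.29

Level perpetuity: PV = C / r = £111.51 / 0.116 = £961.29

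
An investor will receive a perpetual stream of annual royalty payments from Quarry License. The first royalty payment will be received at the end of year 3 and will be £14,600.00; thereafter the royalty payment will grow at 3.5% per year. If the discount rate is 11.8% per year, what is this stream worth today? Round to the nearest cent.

£140731.45

Value at end of year 2: C₁ / (r − g) = £14,600.00 / (0.118 − 0.035) = £175,903.6145
Discount to today: PV = £175,903.6145 / (1 + 0.118)^2 = £175,903.6145 / 1.249924 = £140,731.45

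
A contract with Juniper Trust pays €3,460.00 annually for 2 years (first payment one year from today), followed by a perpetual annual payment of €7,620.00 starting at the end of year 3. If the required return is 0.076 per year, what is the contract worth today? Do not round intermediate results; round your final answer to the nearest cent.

PV of 2-year annuity: €3,460.00 × [1 − (1+0.076)^−2] / 0.076 = 6204.10166
Perpetuity value at year 2: €7,620.00 / 0.076 = 100263.15789
PV of perpetuity: 100263.15789 / (1+0.076)^2 = 86599.78951
Total PV = 6204.10166 + 86599.78951 = 92803.89116

€92803.89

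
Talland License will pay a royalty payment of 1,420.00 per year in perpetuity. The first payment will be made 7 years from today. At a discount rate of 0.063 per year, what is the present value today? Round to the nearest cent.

15622.42

Value at end of year 6: C / r = 1,420.00 / 0.063 = 22,539.6825
Discount to today: PV = 22,539.6825 / (1 + 0.063)^6 = 22,539.6825 / 1.442778 = 15,622.42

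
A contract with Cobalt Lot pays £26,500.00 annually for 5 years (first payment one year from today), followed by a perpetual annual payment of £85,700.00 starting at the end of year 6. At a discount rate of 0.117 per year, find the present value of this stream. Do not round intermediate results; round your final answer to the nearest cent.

PV of 5-year annuity: £26,500.00 × [1 − (1+0.117)^−5] / 0.117 = 96240.80346
Perpetuity value at year 5: £85,700.00 / 0.117 = 732478.63248
PV of perpetuity: 732478.63248 / (1+0.117)^5 = 421239.50582
Total PV = 96240.80346 + 421239.50582 = 517480.30928

£517480.31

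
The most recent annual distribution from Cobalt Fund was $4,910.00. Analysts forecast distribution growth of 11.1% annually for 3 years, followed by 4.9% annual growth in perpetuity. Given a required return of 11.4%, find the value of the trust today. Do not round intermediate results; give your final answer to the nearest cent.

$93252.20

D_1 = 5455.01000
D_2 = 6060.51611
D_3 = 6733.23340
Terminal value at year 3: TV = D_3×(1+g_2)/(r−g_2) = 7063.16183/0.065 = 108664.02823
P_0 = D_1/(1+r)^1 + D_2/(1+r)^2 + D_3/(1+r)^3 + TV/(1+r)^3
    = 4896.77738 + 4883.59037 + 4870.43887 + 78601.39031 = 93252.19693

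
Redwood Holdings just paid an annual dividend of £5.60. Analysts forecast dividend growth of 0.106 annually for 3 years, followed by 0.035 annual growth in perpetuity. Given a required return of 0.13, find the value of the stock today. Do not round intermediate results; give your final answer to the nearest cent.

D_1 = 6.19360
D_2 = 6.85012
D_3 = 7.57623
Terminal value at year 3: TV = D_3×(1+g_2)/(r−g_2) = 7.84140/0.095 = 82.54108
P_0 = D_1/(1+r)^1 + D_2/(1+r)^2 + D_3/(1+r)^3 + TV/(1+r)^3
    = 5.48106 + 5.36465 + 5.25071 + 57.20511 = 73.30153

£73.30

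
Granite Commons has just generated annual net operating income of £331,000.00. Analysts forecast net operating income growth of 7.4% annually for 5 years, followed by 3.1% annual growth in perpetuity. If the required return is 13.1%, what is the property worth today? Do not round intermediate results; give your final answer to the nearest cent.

£4056053.63

D_1 = 355494.00000
D_2 = 381800.55600
D_3 = 410053.79714
D_4 = 440397.77813
D_5 = 472987.21371
Terminal value at year 5: TV = D_5×(1+g_2)/(r−g_2) = 487649.81734/0.1 = 4876498.17340
P_0 = D_1/(1+r)^1 + D_2/(1+r)^2 + D_3/(1+r)^3 + D_4/(1+r)^4 + D_5/(1+r)^5 + TV/(1+r)^5
    = 314318.30239 + 298477.32694 + 283434.70303 + 269150.19545 + 255585.59674 + 2635087.50241 = 4056053.62696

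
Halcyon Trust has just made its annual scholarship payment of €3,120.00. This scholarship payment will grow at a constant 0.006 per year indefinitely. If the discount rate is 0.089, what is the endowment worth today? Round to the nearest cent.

€37815.90

D₁ = D₀ × (1 + g) = €3,120.00 × 1.006 = €3,138.7200
Growing perpetuity: P = D₁ / (r − g) = €3,138.7200 / (0.089 − 0.006) = €37,815.90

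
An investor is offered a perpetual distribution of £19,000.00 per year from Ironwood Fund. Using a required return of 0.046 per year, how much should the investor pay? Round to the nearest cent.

£413043.48

Level perpetuity: PV = C / r = £19,000.00 / 0.046 = £413,043.48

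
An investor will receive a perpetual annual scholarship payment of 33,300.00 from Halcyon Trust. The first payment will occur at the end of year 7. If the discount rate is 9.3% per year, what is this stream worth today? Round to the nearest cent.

210010.16

Value at end of year 6: C / r = 33,300.00 / 0.093 = 358,064.5161
Discount to today: PV = 358,064.5161 / (1 + 0.093)^6 = 358,064.5161 / 1.704987 = 210,010.16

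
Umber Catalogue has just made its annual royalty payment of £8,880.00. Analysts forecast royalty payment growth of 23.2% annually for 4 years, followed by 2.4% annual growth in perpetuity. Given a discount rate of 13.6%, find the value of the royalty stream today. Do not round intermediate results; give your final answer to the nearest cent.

D_1 = 10940.16000
D_2 = 13478.27712
D_3 = 16605.23741
D_4 = 20457.65249
Terminal value at year 4: TV = D_4×(1+g_2)/(r−g_2) = 20948.63615/0.112 = 187041.39421
P_0 = D_1/(1+r)^1 + D_2/(1+r)^2 + D_3/(1+r)^3 + D_4/(1+r)^4 + TV/(1+r)^4
    = 9630.42254 + 10444.26106 + 11326.87467 + 12284.07535 + 112311.54602 = 155997.17963

£155997.18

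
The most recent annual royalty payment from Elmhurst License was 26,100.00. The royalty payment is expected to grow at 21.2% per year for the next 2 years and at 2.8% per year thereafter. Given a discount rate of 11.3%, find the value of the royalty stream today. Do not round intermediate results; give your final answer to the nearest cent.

433679.62

D_1 = 31633.20000
D_2 = 38339.43840
Terminal value at year 2: TV = D_2×(1+g_2)/(r−g_2) = 39412.94268/0.085 = 463681.67853
P_0 = D_1/(1+r)^1 + D_2/(1+r)^2 + TV/(1+r)^2
    = 28421.56334 + 30949.62693 + 374308.42920 = 433679.61947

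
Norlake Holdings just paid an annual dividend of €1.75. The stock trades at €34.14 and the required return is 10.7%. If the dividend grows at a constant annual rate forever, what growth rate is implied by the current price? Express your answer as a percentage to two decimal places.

P = D₀(1+g)/(r−g) ⇒ P(r−g) = D₀(1+g) ⇒ g(P+D₀) = P·r − D₀
g = (P·r − D₀)/(P + D₀) = (€34.14×0.107 − €1.75) / (€34.14 + €1.75) = 0.053023

5.30%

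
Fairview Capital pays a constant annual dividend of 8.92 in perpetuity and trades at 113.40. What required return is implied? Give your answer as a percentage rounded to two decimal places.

P = C/r ⇒ r = C/P = 8.92/113.40 = 0.078660

7.87%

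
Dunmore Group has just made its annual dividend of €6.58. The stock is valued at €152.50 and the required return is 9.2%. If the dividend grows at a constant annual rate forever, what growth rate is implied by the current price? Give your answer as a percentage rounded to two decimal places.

4.68%

P = D₀(1+g)/(r−g) ⇒ P(r−g) = D₀(1+g) ⇒ g(P+D₀) = P·r − D₀
g = (P·r − D₀)/(P + D₀) = (€152.50×0.092 − €6.58) / (€152.50 + €6.58) = 0.046832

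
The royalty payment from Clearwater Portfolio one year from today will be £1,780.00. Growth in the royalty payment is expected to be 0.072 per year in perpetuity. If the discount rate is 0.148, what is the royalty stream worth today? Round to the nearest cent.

Growing perpetuity: P = D₁ / (r − g) = £1,780.0000 / (0.148 − 0.072) = £23,421.05

£23421.05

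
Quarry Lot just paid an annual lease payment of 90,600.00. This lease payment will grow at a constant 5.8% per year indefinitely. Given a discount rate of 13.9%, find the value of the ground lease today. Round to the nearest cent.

D₁ = D₀ × (1 + g) = 90,600.00 × 1.058 = 95,854.8000
Growing perpetuity: P = D₁ / (r − g) = 95,854.8000 / (0.139 − 0.058) = 1,183,392.59

1183392.59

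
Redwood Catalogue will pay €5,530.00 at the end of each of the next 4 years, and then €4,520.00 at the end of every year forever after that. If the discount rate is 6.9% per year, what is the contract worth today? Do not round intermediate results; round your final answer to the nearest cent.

€68936.07

PV of 4-year annuity: €5,530.00 × [1 − (1+0.069)^−4] / 0.069 = 18773.64211
Perpetuity value at year 4: €4,520.00 / 0.069 = 65507.24638
PV of perpetuity: 65507.24638 / (1+0.069)^4 = 50162.42498
Total PV = 18773.64211 + 50162.42498 = 68936.06709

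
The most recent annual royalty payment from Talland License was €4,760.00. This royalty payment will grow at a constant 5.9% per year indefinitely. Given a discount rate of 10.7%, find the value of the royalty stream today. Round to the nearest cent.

€105017.50

D₁ = D₀ × (1 + g) = €4,760.00 × 1.059 = €5,040.8400
Growing perpetuity: P = D₁ / (r − g) = €5,040.8400 / (0.107 − 0.059) = €105,017.50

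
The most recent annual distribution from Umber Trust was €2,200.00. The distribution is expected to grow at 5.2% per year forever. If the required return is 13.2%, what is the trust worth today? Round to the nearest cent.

D₁ = D₀ × (1 + g) = €2,200.00 × 1.052 = €2,314.4000
Growing perpetuity: P = D₁ / (r − g) = €2,314.4000 / (0.132 − 0.052) = €28,930.00

€28930.00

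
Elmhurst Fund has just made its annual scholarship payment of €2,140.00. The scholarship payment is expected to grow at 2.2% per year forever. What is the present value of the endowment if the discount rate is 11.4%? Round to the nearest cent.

D₁ = D₀ × (1 + g) = €2,140.00 × 1.022 = €2,187.0800
Growing perpetuity: P = D₁ / (r − g) = €2,187.0800 / (0.114 − 0.022) = €23,772.61

€23772.61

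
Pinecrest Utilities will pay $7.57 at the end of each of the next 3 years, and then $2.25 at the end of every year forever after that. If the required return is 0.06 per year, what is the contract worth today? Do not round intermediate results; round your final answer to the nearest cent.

PV of 3-year annuity: $7.57 × [1 − (1+0.06)^−3] / 0.06 = 20.23470
Perpetuity value at year 3: $2.25 / 0.06 = 37.50000
PV of perpetuity: 37.50000 / (1+0.06)^3 = 31.48572
Total PV = 20.23470 + 31.48572 = 51.72042

$51.72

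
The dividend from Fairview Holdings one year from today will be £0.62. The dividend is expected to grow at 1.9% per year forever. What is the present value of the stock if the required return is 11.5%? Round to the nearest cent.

£6.46

Growing perpetuity: P = D₁ / (r − g) = £0.6200 / (0.115 − 0.019) = £6.46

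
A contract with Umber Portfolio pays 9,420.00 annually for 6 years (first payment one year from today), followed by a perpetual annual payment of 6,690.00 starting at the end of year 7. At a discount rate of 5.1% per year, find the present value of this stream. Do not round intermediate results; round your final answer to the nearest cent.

144988.91

PV of 6-year annuity: 9,420.00 × [1 − (1+0.051)^−6] / 0.051 = 47660.49254
Perpetuity value at year 6: 6,690.00 / 0.051 = 131176.47059
PV of perpetuity: 131176.47059 / (1+0.051)^6 = 97328.41379
Total PV = 47660.49254 + 97328.41379 = 144988.90632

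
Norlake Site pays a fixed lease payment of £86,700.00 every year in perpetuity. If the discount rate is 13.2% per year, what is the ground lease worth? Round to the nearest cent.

£656818.18

Level perpetuity: PV = C / r = £86,700.00 / 0.132 = £656,818.18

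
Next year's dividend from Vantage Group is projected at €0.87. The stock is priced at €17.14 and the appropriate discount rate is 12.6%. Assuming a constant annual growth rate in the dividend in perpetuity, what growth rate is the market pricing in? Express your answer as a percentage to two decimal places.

7.52%

P = D₁/(r−g) ⇒ g = r − D₁/P = 0.126 − €0.87/€17.14 = 0.075242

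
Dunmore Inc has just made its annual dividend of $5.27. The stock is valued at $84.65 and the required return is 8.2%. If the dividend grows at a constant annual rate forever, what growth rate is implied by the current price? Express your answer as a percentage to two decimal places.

P = D₀(1+g)/(r−g) ⇒ P(r−g) = D₀(1+g) ⇒ g(P+D₀) = P·r − D₀
g = (P·r − D₀)/(P + D₀) = ($84.65×0.082 − $5.27) / ($84.65 + $5.27) = 0.018587

1.86%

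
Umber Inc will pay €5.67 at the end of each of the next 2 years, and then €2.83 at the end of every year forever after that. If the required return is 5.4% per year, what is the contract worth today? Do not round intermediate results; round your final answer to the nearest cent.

€57.66

PV of 2-year annuity: €5.67 × [1 − (1+0.054)^−2] / 0.054 = 10.48340
Perpetuity value at year 2: €2.83 / 0.054 = 52.40741
PV of perpetuity: 52.40741 / (1+0.054)^2 = 47.17495
Total PV = 10.48340 + 47.17495 = 57.65835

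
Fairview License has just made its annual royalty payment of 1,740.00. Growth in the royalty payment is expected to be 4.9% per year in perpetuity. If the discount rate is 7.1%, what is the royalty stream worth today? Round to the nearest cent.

D₁ = D₀ × (1 + g) = 1,740.00 × 1.049 = 1,825.2600
Growing perpetuity: P = D₁ / (r − g) = 1,825.2600 / (0.071 − 0.049) = 82,966.36

82966.36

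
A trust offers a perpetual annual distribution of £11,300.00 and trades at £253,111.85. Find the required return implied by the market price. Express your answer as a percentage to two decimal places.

P = C/r ⇒ r = C/P = £11,300.00/£253,111.85 = 0.044644

4.46%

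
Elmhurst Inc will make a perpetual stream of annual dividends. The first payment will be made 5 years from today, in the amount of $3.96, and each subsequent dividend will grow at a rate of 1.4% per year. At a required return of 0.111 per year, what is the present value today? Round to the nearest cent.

$26.80

Value at end of year 4: C₁ / (r − g) = $3.96 / (0.111 − 0.014) = $40.8247
Discount to today: PV = $40.8247 / (1 + 0.111)^4 = $40.8247 / 1.523548 = $26.80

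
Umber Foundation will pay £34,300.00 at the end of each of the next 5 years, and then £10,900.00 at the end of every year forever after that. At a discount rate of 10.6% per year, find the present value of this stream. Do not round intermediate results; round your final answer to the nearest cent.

£190191.50

PV of 5-year annuity: £34,300.00 × [1 − (1+0.106)^−5] / 0.106 = 128055.25699
Perpetuity value at year 5: £10,900.00 / 0.106 = 102830.18868
PV of perpetuity: 102830.18868 / (1+0.106)^5 = 62136.24404
Total PV = 128055.25699 + 62136.24404 = 190191.50103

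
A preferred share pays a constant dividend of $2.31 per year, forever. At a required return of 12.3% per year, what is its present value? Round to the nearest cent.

$18.78

Level perpetuity: PV = C / r = $2.31 / 0.123 = $18.78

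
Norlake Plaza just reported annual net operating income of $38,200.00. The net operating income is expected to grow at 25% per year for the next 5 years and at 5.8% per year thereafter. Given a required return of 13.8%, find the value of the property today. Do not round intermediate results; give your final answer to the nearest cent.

$1063150.74

D_1 = 47750.00000
D_2 = 59687.50000
D_3 = 74609.37500
D_4 = 93261.71875
D_5 = 116577.14844
Terminal value at year 5: TV = D_5×(1+g_2)/(r−g_2) = 123338.62305/0.08 = 1541732.78809
P_0 = D_1/(1+r)^1 + D_2/(1+r)^2 + D_3/(1+r)^3 + D_4/(1+r)^4 + D_5/(1+r)^5 + TV/(1+r)^5
    = 41959.57821 + 46089.16763 + 50625.18412 + 55607.62755 + 61080.43448 + 807788.74603 = 1063150.73803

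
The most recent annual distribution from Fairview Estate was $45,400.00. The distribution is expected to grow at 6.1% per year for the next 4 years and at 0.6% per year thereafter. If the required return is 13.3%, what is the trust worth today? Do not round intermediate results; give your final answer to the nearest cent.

D_1 = 48169.40000
D_2 = 51107.73340
D_3 = 54225.30514
D_4 = 57533.04875
Terminal value at year 4: TV = D_4×(1+g_2)/(r−g_2) = 57878.24704/0.127 = 455734.22869
P_0 = D_1/(1+r)^1 + D_2/(1+r)^2 + D_3/(1+r)^3 + D_4/(1+r)^4 + TV/(1+r)^4
    = 42514.91615 + 39813.17391 + 37283.12226 + 34913.85059 + 276561.68259 = 431086.74549

$431086.75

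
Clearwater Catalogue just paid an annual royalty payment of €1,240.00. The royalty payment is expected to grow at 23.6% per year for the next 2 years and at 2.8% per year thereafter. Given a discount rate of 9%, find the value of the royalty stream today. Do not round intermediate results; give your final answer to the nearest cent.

D_1 = 1532.64000
D_2 = 1894.34304
Terminal value at year 2: TV = D_2×(1+g_2)/(r−g_2) = 1947.38465/0.062 = 31409.42976
P_0 = D_1/(1+r)^1 + D_2/(1+r)^2 + TV/(1+r)^2
    = 1406.09174 + 1594.43064 + 26436.68863 = 29437.21101

€29437.21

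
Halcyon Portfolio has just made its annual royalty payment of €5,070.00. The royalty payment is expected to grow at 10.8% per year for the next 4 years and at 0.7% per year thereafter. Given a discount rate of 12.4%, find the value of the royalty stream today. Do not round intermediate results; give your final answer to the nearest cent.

€60773.06

D_1 = 5617.56000
D_2 = 6224.25648
D_3 = 6896.47618
D_4 = 7641.29561
Terminal value at year 4: TV = D_4×(1+g_2)/(r−g_2) = 7694.78468/0.117 = 65767.39040
P_0 = D_1/(1+r)^1 + D_2/(1+r)^2 + D_3/(1+r)^3 + D_4/(1+r)^4 + TV/(1+r)^4
    = 4997.82918 + 4926.68571 + 4856.55495 + 4787.42249 + 41204.56796 = 60773.06029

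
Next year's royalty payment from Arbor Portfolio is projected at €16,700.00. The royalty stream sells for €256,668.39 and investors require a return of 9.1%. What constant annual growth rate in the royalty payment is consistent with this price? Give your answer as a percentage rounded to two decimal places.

P = D₁/(r−g) ⇒ g = r − D₁/P = 0.091 − €16,700.00/€256,668.39 = 0.025936

2.59%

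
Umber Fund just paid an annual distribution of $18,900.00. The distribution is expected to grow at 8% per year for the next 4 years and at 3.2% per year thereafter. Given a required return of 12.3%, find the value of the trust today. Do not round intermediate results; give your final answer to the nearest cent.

$251982.94

D_1 = 20412.00000
D_2 = 22044.96000
D_3 = 23808.55680
D_4 = 25713.24134
Terminal value at year 4: TV = D_4×(1+g_2)/(r−g_2) = 26536.06507/0.091 = 291605.11063
P_0 = D_1/(1+r)^1 + D_2/(1+r)^2 + D_3/(1+r)^3 + D_4/(1+r)^4 + TV/(1+r)^4
    = 18176.31345 + 17480.33706 + 16811.00982 + 16167.31131 + 183347.97007 = 251982.94171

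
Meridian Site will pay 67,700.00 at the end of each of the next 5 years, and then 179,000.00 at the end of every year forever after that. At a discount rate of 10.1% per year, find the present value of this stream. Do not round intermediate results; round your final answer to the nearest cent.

PV of 5-year annuity: 67,700.00 × [1 − (1+0.101)^−5] / 0.101 = 255981.98857
Perpetuity value at year 5: 179,000.00 / 0.101 = 1772277.22772
PV of perpetuity: 1772277.22772 / (1+0.101)^5 = 1095456.31260
Total PV = 255981.98857 + 1095456.31260 = 1351438.30117

1351438.30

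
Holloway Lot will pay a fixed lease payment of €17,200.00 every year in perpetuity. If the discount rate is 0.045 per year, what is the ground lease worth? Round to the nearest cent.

Level perpetuity: PV = C / r = €17,200.00 / 0.045 = €382,222.22

€382222.22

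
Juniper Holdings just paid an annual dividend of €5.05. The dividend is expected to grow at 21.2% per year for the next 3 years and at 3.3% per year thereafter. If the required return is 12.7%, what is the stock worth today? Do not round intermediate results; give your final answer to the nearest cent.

D_1 = 6.12060
D_2 = 7.41817
D_3 = 8.99082
Terminal value at year 3: TV = D_3×(1+g_2)/(r−g_2) = 9.28752/0.094 = 98.80336
P_0 = D_1/(1+r)^1 + D_2/(1+r)^2 + D_3/(1+r)^3 + TV/(1+r)^3
    = 5.43088 + 5.84048 + 6.28098 + 69.02397 = 86.57632

€86.58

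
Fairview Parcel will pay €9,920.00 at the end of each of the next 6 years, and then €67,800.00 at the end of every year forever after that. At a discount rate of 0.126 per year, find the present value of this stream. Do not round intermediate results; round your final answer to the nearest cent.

PV of 6-year annuity: €9,920.00 × [1 − (1+0.126)^−6] / 0.126 = 40101.39725
Perpetuity value at year 6: €67,800.00 / 0.126 = 538095.23810
PV of perpetuity: 538095.23810 / (1+0.126)^6 = 264015.12381
Total PV = 40101.39725 + 264015.12381 = 304116.52106

€304116.52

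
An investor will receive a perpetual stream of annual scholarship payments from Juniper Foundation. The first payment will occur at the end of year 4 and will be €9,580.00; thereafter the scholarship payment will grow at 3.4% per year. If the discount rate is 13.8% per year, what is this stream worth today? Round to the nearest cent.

€62503.65

Value at end of year 3: C₁ / (r − g) = €9,580.00 / (0.138 − 0.034) = €92,115.3846
Discount to today: PV = €92,115.3846 / (1 + 0.138)^3 = €92,115.3846 / 1.473760 = €62,503.65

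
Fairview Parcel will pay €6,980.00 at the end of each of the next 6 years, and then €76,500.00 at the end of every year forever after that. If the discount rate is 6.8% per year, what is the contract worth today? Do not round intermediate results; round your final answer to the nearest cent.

€791574.26

PV of 6-year annuity: €6,980.00 × [1 − (1+0.068)^−6] / 0.068 = 33476.86482
Perpetuity value at year 6: €76,500.00 / 0.068 = 1125000.00000
PV of perpetuity: 1125000.00000 / (1+0.068)^6 = 758097.39847
Total PV = 33476.86482 + 758097.39847 = 791574.26329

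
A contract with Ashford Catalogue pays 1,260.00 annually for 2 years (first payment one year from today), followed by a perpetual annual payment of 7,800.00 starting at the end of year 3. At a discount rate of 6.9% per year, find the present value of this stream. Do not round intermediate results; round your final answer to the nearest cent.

101202.63

PV of 2-year annuity: 1,260.00 × [1 − (1+0.069)^−2] / 0.069 = 2281.26441
Perpetuity value at year 2: 7,800.00 / 0.069 = 113043.47826
PV of perpetuity: 113043.47826 / (1+0.069)^2 = 98921.36524
Total PV = 2281.26441 + 98921.36524 = 101202.62965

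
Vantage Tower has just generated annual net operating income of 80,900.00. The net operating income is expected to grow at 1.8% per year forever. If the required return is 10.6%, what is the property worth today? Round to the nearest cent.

935865.91

D₁ = D₀ × (1 + g) = 80,900.00 × 1.018 = 82,356.2000
Growing perpetuity: P = D₁ / (r − g) = 82,356.2000 / (0.106 − 0.018) = 935,865.91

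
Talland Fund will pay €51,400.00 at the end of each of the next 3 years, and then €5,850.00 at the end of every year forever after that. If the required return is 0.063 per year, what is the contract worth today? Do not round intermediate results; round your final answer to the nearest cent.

€213940.18

PV of 3-year annuity: €51,400.00 × [1 − (1+0.063)^−3] / 0.063 = 136633.76243
Perpetuity value at year 3: €5,850.00 / 0.063 = 92857.14286
PV of perpetuity: 92857.14286 / (1+0.063)^3 = 77306.41309
Total PV = 136633.76243 + 77306.41309 = 213940.17552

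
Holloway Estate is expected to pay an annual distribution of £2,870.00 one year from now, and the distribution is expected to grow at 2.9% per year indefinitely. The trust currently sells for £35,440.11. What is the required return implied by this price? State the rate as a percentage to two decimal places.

P = D₁/(r − g) ⇒ r = D₁/P + g = £2,870.0000/£35,440.11 + 0.029 = 0.080982 + 0.029 = 0.109982

11.00%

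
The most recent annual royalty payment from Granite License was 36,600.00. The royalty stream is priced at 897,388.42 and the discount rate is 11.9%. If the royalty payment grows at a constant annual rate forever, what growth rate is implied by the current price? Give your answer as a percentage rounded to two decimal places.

P = D₀(1+g)/(r−g) ⇒ P(r−g) = D₀(1+g) ⇒ g(P+D₀) = P·r − D₀
g = (P·r − D₀)/(P + D₀) = (897,388.42×0.119 − 36,600.00) / (897,388.42 + 36,600.00) = 0.075150

7.51%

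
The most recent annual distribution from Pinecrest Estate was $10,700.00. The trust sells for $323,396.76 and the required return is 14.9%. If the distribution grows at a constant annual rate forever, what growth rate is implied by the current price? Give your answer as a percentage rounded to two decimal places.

P = D₀(1+g)/(r−g) ⇒ P(r−g) = D₀(1+g) ⇒ g(P+D₀) = P·r − D₀
g = (P·r − D₀)/(P + D₀) = ($323,396.76×0.149 − $10,700.00) / ($323,396.76 + $10,700.00) = 0.112201

11.22%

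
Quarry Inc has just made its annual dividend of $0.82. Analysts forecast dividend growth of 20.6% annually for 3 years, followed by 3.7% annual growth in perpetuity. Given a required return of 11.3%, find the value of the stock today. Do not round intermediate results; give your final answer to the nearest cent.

D_1 = 0.98892
D_2 = 1.19264
D_3 = 1.43832
Terminal value at year 3: TV = D_3×(1+g_2)/(r−g_2) = 1.49154/0.076 = 19.62551
P_0 = D_1/(1+r)^1 + D_2/(1+r)^2 + D_3/(1+r)^3 + TV/(1+r)^3
    = 0.88852 + 0.96276 + 1.04321 + 14.23428 = 17.12876

$17.13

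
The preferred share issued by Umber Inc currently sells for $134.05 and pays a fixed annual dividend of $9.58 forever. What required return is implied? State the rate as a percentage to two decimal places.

P = C/r ⇒ r = C/P = $9.58/$134.05 = 0.071466

7.15%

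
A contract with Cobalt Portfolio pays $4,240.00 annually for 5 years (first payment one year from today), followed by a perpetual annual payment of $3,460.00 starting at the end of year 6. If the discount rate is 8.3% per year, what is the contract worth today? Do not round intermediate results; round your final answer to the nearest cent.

PV of 5-year annuity: $4,240.00 × [1 − (1+0.083)^−5] / 0.083 = 16796.07465
Perpetuity value at year 5: $3,460.00 / 0.083 = 41686.74699
PV of perpetuity: 41686.74699 / (1+0.083)^5 = 27980.51626
Total PV = 16796.07465 + 27980.51626 = 44776.59091

$44776.59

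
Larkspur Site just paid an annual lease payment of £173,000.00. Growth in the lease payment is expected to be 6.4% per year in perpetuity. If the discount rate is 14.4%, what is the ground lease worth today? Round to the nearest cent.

£2300900.00

D₁ = D₀ × (1 + g) = £173,000.00 × 1.064 = £184,072.0000
Growing perpetuity: P = D₁ / (r − g) = £184,072.0000 / (0.144 − 0.064) = £2,300,900.00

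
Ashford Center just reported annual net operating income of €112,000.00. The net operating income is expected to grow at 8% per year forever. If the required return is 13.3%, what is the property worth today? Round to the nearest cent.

D₁ = D₀ × (1 + g) = €112,000.00 × 1.08 = €120,960.0000
Growing perpetuity: P = D₁ / (r − g) = €120,960.0000 / (0.133 − 0.08) = €2,282,264.15

€2282264.15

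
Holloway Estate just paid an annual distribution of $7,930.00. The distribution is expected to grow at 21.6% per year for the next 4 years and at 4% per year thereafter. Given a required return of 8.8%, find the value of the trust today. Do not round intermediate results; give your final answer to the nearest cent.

$310305.17

D_1 = 9642.88000
D_2 = 11725.74208
D_3 = 14258.50237
D_4 = 17338.33888
Terminal value at year 4: TV = D_4×(1+g_2)/(r−g_2) = 18031.87244/0.048 = 375664.00909
P_0 = D_1/(1+r)^1 + D_2/(1+r)^2 + D_3/(1+r)^3 + D_4/(1+r)^4 + TV/(1+r)^4
    = 8862.94118 + 9905.64014 + 11071.00957 + 12373.48128 + 268092.09440 = 310305.16656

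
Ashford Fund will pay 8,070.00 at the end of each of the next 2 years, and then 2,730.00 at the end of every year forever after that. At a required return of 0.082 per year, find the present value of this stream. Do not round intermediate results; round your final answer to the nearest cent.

42789.27

PV of 2-year annuity: 8,070.00 × [1 − (1+0.082)^−2] / 0.082 = 14351.58073
Perpetuity value at year 2: 2,730.00 / 0.082 = 33292.68293
PV of perpetuity: 33292.68293 / (1+0.082)^2 = 28437.68721
Total PV = 14351.58073 + 28437.68721 = 42789.26795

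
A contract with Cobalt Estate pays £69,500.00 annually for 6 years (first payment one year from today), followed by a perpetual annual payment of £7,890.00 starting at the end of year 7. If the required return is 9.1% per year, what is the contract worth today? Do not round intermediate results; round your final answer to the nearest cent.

£362258.67

PV of 6-year annuity: £69,500.00 × [1 − (1+0.091)^−6] / 0.091 = 310843.99315
Perpetuity value at year 6: £7,890.00 / 0.091 = 86703.29670
PV of perpetuity: 86703.29670 / (1+0.091)^6 = 51414.67647
Total PV = 310843.99315 + 51414.67647 = 362258.66962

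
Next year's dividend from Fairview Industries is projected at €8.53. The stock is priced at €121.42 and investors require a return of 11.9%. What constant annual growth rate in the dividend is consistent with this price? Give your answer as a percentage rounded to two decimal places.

4.87%

P = D₁/(r−g) ⇒ g = r − D₁/P = 0.119 − €8.53/€121.42 = 0.048748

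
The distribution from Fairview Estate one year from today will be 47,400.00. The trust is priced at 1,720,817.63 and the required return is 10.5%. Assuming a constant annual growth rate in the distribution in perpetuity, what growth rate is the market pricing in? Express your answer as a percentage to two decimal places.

7.75%

P = D₁/(r−g) ⇒ g = r − D₁/P = 0.105 − 47,400.00/1,720,817.63 = 0.077455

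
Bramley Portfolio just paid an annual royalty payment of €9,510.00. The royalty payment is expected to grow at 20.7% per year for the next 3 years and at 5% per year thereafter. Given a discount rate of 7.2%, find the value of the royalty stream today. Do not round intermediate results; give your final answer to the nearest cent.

D_1 = 11478.57000
D_2 = 13854.63399
D_3 = 16722.54323
Terminal value at year 3: TV = D_3×(1+g_2)/(r−g_2) = 17558.67039/0.022 = 798121.38124
P_0 = D_1/(1+r)^1 + D_2/(1+r)^2 + D_3/(1+r)^3 + TV/(1+r)^3
    = 10707.62127 + 12056.06238 + 13574.31650 + 647865.10588 = 684203.10604

€684203.11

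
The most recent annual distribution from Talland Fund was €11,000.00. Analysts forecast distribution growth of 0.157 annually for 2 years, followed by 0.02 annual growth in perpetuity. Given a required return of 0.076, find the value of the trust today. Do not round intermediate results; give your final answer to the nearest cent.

D_1 = 12727.00000
D_2 = 14725.13900
Terminal value at year 2: TV = D_2×(1+g_2)/(r−g_2) = 15019.64178/0.056 = 268207.88893
P_0 = D_1/(1+r)^1 + D_2/(1+r)^2 + TV/(1+r)^2
    = 11828.06691 + 12718.46972 + 231657.84135 = 256204.37799

€256204.38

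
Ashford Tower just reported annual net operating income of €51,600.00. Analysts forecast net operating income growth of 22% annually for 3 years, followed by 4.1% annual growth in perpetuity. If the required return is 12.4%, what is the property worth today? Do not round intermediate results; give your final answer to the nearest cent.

€1010346.98

D_1 = 62952.00000
D_2 = 76801.44000
D_3 = 93697.75680
Terminal value at year 3: TV = D_3×(1+g_2)/(r−g_2) = 97539.36483/0.083 = 1175173.07023
P_0 = D_1/(1+r)^1 + D_2/(1+r)^2 + D_3/(1+r)^3 + TV/(1+r)^3
    = 56007.11744 + 60790.64348 + 65982.72691 + 827566.49054 = 1010346.97837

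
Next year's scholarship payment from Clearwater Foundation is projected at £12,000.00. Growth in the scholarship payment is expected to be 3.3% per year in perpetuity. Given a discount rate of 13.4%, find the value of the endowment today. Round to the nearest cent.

Growing perpetuity: P = D₁ / (r − g) = £12,000.0000 / (0.134 − 0.033) = £118,811.88

£118811.88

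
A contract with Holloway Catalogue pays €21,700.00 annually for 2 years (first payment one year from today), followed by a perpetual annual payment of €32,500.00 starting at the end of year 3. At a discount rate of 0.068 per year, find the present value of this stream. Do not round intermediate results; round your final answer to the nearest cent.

€458360.32

PV of 2-year annuity: €21,700.00 × [1 − (1+0.068)^−2] / 0.068 = 39343.02627
Perpetuity value at year 2: €32,500.00 / 0.068 = 477941.17647
PV of perpetuity: 477941.17647 / (1+0.068)^2 = 419017.28919
Total PV = 39343.02627 + 419017.28919 = 458360.31547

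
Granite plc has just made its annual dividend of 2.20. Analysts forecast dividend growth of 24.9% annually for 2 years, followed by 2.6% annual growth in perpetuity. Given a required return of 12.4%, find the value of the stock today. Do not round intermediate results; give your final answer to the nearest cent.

33.60

D_1 = 2.74780
D_2 = 3.43200
Terminal value at year 2: TV = D_2×(1+g_2)/(r−g_2) = 3.52123/0.098 = 35.93096
P_0 = D_1/(1+r)^1 + D_2/(1+r)^2 + TV/(1+r)^2
    = 2.44466 + 2.71653 + 28.44043 = 33.60163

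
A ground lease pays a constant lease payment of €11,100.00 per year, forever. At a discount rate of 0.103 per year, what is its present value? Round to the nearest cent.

€107766.99

Level perpetuity: PV = C / r = €11,100.00 / 0.103 = €107,766.99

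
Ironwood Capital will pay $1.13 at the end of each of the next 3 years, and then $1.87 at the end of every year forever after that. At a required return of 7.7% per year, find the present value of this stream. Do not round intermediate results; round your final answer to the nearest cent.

$22.37

PV of 3-year annuity: $1.13 × [1 − (1+0.077)^−3] / 0.077 = 2.92796
Perpetuity value at year 3: $1.87 / 0.077 = 24.28571
PV of perpetuity: 24.28571 / (1+0.077)^3 = 19.44034
Total PV = 2.92796 + 19.44034 = 22.36829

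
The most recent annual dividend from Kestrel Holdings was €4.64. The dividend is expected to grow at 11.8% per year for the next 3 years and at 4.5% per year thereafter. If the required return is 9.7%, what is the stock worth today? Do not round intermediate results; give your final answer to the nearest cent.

D_1 = 5.18752
D_2 = 5.79965
D_3 = 6.48401
Terminal value at year 3: TV = D_3×(1+g_2)/(r−g_2) = 6.77579/0.052 = 130.30358
P_0 = D_1/(1+r)^1 + D_2/(1+r)^2 + D_3/(1+r)^3 + TV/(1+r)^3
    = 4.72882 + 4.81935 + 4.91161 + 98.70439 = 113.16417

€113.16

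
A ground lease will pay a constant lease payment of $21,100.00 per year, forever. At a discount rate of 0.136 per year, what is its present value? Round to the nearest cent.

Level perpetuity: PV = C / r = $21,100.00 / 0.136 = $155,147.06

$155147.06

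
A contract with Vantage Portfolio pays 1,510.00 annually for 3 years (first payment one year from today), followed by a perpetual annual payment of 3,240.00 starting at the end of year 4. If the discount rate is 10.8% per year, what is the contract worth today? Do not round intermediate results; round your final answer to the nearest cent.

25757.62

PV of 3-year annuity: 1,510.00 × [1 − (1+0.108)^−3] / 0.108 = 3702.88278
Perpetuity value at year 3: 3,240.00 / 0.108 = 30000.00000
PV of perpetuity: 30000.00000 / (1+0.108)^3 = 22054.74159
Total PV = 3702.88278 + 22054.74159 = 25757.62437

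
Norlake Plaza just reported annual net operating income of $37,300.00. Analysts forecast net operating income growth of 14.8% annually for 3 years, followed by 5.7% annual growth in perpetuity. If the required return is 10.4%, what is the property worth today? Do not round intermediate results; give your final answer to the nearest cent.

$1064260.25

D_1 = 42820.40000
D_2 = 49157.81920
D_3 = 56433.17644
Terminal value at year 3: TV = D_3×(1+g_2)/(r−g_2) = 59649.86750/0.047 = 1269146.11700
P_0 = D_1/(1+r)^1 + D_2/(1+r)^2 + D_3/(1+r)^3 + TV/(1+r)^3
    = 38786.59420 + 40332.43673 + 41939.88891 + 943201.33153 = 1064260.25137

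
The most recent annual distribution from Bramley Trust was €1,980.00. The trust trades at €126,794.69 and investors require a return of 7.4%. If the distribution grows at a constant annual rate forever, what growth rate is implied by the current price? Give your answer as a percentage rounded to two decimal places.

P = D₀(1+g)/(r−g) ⇒ P(r−g) = D₀(1+g) ⇒ g(P+D₀) = P·r − D₀
g = (P·r − D₀)/(P + D₀) = (€126,794.69×0.074 − €1,980.00) / (€126,794.69 + €1,980.00) = 0.057487

5.75%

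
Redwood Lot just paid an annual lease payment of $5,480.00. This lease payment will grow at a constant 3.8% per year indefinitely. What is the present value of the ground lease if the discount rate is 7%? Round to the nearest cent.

$177757.50

D₁ = D₀ × (1 + g) = $5,480.00 × 1.038 = $5,688.2400
Growing perpetuity: P = D₁ / (r − g) = $5,688.2400 / (0.07 − 0.038) = $177,757.50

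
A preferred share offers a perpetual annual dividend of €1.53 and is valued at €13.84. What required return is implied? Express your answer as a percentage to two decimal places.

11.05%

P = C/r ⇒ r = C/P = €1.53/€13.84 = 0.110549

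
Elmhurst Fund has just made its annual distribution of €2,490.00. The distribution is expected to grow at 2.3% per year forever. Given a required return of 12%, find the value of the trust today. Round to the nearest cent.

D₁ = D₀ × (1 + g) = €2,490.00 × 1.023 = €2,547.2700
Growing perpetuity: P = D₁ / (r − g) = €2,547.2700 / (0.12 − 0.023) = €26,260.52

€26260.52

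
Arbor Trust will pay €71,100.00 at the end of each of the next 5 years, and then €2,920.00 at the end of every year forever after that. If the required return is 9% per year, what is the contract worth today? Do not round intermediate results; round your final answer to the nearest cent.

€297640.87

PV of 5-year annuity: €71,100.00 × [1 − (1+0.09)^−5] / 0.09 = 276554.20482
Perpetuity value at year 5: €2,920.00 / 0.09 = 32444.44444
PV of perpetuity: 32444.44444 / (1+0.09)^5 = 21086.66276
Total PV = 276554.20482 + 21086.66276 = 297640.86758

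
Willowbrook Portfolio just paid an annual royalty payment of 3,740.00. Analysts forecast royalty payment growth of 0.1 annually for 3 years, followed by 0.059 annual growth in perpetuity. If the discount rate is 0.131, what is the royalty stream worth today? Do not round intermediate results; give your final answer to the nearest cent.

D_1 = 4114.00000
D_2 = 4525.40000
D_3 = 4977.94000
Terminal value at year 3: TV = D_3×(1+g_2)/(r−g_2) = 5271.63846/0.072 = 73217.20083
P_0 = D_1/(1+r)^1 + D_2/(1+r)^2 + D_3/(1+r)^3 + TV/(1+r)^3
    = 3637.48895 + 3537.78766 + 3440.81912 + 50608.71456 = 61224.81029

61224.81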